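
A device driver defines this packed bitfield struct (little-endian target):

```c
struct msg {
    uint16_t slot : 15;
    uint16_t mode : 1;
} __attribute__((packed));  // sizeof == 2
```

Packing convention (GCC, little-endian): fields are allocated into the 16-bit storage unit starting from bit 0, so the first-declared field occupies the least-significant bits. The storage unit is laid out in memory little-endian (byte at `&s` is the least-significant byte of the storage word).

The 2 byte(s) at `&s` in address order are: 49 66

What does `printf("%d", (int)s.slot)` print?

[0]=0x49 [1]=0x66 (little-endian) → word 0x6649
slot [0+:15] = (word>>0) & 0x7fff = 26185  ←
mode [15+:1] = (word>>15) & 0x1 = 0

26185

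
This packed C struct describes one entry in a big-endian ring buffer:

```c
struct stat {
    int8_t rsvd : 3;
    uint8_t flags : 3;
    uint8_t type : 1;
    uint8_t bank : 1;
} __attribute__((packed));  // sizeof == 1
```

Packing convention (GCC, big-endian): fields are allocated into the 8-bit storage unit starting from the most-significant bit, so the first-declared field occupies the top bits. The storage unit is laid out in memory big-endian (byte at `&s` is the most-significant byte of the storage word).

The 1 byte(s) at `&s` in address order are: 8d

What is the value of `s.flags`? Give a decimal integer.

3

[0]=0x8d (big-endian) → word 0x8d
rsvd [5+:3] = (word>>5) & 0x7 = 4
flags [2+:3] = (word>>2) & 0x7 = 3  ←
type [1+:1] = (word>>1) & 0x1 = 0
bank [0+:1] = (word>>0) & 0x1 = 1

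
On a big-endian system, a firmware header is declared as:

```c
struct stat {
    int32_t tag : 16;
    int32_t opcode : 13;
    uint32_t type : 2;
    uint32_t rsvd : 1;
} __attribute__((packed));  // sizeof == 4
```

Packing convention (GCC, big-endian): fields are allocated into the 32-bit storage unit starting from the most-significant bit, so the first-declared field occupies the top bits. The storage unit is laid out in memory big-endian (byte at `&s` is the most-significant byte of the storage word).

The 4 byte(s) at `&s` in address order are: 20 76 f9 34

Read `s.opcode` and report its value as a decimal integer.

[0]=0x20 [1]=0x76 [2]=0xf9 [3]=0x34 (big-endian) → word 0x2076f934
tag [16+:16] = (word>>16) & 0xffff = 8310
opcode [3+:13] = (word>>3) & 0x1fff = 7974  ←
type [1+:2] = (word>>1) & 0x3 = 2
rsvd [0+:1] = (word>>0) & 0x1 = 0
opcode signed 13b, MSB=1: 7974 - 8192 = -218

-218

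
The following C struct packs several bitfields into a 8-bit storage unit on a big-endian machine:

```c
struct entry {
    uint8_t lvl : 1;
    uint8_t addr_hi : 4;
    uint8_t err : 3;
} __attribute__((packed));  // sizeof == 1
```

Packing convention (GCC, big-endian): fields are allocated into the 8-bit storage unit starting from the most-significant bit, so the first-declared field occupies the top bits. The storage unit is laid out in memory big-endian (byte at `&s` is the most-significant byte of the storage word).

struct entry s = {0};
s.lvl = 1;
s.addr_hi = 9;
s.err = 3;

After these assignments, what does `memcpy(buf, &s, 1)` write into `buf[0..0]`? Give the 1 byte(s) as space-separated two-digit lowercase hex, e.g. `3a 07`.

cb

lvl:1 = 1 → 0x1 << 7 → word 0x80
addr_hi:4 = 9 → 0x9 << 3 → word 0xc8
err:3 = 3 → 0x3 << 0 → word 0xcb
word = 0xcb → big-endian bytes:
  [0]=0xcb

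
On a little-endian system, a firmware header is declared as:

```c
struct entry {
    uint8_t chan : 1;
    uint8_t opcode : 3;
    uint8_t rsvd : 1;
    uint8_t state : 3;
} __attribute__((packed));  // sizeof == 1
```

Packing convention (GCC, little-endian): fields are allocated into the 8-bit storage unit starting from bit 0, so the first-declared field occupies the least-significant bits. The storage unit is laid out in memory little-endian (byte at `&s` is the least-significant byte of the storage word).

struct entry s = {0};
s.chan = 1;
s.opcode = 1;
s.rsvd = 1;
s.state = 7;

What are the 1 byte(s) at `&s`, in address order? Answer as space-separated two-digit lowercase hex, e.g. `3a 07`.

f3

chan (1b) val=1 bits=0x1 at bit 0: 0x01
opcode (3b) val=1 bits=0x1 at bit 1: 0x03
rsvd (1b) val=1 bits=0x1 at bit 4: 0x13
state (3b) val=7 bits=0x7 at bit 5: 0xf3
word = 0xf3 → little-endian bytes:
  [0]=0xf3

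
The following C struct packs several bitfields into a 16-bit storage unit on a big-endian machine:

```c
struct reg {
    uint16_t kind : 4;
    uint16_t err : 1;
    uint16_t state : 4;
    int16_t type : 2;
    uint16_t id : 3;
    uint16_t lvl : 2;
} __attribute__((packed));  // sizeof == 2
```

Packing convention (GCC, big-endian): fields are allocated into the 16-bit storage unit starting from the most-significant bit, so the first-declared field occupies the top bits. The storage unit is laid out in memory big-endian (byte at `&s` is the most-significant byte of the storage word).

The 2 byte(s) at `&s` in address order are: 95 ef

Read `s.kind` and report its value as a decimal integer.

9

[0]=0x95 [1]=0xef (big-endian) → word 0x95ef
kind:4 @ bit 12 → (0x95ef>>12)&0xf = 0x9  ←
err:1 @ bit 11 → (0x95ef>>11)&0x1 = 0x0
state:4 @ bit 7 → (0x95ef>>7)&0xf = 0xb
type:2 @ bit 5 → (0x95ef>>5)&0x3 = 0x3
id:3 @ bit 2 → (0x95ef>>2)&0x7 = 0x3
lvl:2 @ bit 0 → (0x95ef>>0)&0x3 = 0x3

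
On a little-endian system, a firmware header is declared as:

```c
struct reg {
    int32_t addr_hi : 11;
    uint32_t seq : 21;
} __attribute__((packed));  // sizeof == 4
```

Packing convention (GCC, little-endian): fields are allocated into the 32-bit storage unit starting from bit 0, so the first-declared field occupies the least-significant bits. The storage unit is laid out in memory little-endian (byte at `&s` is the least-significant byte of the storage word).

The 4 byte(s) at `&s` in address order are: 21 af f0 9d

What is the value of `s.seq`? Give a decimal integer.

1293845

[0]=0x21 [1]=0xaf [2]=0xf0 [3]=0x9d (little-endian) → word 0x9df0af21
addr_hi:11 @ bit 0 → (0x9df0af21>>0)&0x7ff = 0x721
seq:21 @ bit 11 → (0x9df0af21>>11)&0x1fffff = 0x13be15  ←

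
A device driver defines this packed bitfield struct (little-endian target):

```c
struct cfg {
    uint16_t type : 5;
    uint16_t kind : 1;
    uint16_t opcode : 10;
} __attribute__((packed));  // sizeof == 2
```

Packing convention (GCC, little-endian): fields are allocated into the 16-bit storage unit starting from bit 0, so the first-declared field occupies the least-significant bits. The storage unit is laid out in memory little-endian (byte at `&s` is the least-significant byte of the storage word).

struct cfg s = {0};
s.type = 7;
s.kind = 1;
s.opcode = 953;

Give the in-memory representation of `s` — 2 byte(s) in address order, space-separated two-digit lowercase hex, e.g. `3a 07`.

67 ee

[0+:5] type=7 & 0x1f = 0x7; word=0x0007
[5+:1] kind=1 & 0x1 = 0x1; word=0x0027
[6+:10] opcode=953 & 0x3ff = 0x3b9; word=0xee67
word = 0xee67 → little-endian bytes:
  [0]=0x67  [1]=0xee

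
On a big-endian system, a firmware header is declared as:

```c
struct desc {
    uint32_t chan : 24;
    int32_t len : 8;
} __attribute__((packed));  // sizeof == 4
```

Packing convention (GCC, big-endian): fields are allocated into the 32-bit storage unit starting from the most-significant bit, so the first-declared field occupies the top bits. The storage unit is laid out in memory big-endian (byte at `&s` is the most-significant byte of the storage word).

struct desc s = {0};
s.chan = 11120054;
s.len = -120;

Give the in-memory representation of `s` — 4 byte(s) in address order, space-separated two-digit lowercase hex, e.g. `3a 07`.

[8+:24] chan=11120054 & 0xffffff = 0xa9adb6; word=0xa9adb600
[0+:8] len=-120 & 0xff = 0x88; word=0xa9adb688
word = 0xa9adb688 → big-endian bytes:
  [0]=0xa9  [1]=0xad  [2]=0xb6  [3]=0x88

a9 ad b6 88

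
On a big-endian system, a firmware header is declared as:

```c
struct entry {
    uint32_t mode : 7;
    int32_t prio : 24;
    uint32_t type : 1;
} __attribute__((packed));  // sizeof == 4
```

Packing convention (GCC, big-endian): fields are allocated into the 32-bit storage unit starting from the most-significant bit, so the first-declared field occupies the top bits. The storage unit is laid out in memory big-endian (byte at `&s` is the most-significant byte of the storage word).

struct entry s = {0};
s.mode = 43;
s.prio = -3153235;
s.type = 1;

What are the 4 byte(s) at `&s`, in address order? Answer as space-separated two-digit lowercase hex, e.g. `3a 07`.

mode:7 = 43 → 0x2b << 25 → word 0x56000000
prio:24 = -3153235 → 0xcfe2ad << 1 → word 0x579fc55a
type:1 = 1 → 0x1 << 0 → word 0x579fc55b
word = 0x579fc55b → big-endian bytes:
  [0]=0x57  [1]=0x9f  [2]=0xc5  [3]=0x5b

57 9f c5 5b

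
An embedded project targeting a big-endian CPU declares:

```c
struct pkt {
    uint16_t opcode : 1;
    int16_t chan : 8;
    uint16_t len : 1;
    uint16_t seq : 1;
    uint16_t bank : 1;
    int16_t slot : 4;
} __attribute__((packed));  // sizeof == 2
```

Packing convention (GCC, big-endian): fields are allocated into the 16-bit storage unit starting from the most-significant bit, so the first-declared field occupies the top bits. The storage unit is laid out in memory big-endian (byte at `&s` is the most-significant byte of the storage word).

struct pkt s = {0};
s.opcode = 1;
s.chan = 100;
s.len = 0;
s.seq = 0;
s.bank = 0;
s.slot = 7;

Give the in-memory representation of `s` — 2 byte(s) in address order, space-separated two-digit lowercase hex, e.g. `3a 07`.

b2 07

opcode (1b) val=1 bits=0x1 at bit 15: 0x8000
chan (8b) val=100 bits=0x64 at bit 7: 0xb200
len (1b) val=0 bits=0x0 at bit 6: 0xb200
seq (1b) val=0 bits=0x0 at bit 5: 0xb200
bank (1b) val=0 bits=0x0 at bit 4: 0xb200
slot (4b) val=7 bits=0x7 at bit 0: 0xb207
word = 0xb207 → big-endian bytes:
  [0]=0xb2  [1]=0x07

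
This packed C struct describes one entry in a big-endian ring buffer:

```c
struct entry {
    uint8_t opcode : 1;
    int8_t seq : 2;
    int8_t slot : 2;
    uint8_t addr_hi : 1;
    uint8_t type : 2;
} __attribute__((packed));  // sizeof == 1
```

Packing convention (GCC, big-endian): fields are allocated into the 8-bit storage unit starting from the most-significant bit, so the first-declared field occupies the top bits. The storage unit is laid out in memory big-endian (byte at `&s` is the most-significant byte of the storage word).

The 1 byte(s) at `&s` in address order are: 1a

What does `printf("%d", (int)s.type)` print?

2

[0]=0x1a (big-endian) → word 0x1a
opcode [7+:1] = (word>>7) & 0x1 = 0
seq [5+:2] = (word>>5) & 0x3 = 0
slot [3+:2] = (word>>3) & 0x3 = 3
addr_hi [2+:1] = (word>>2) & 0x1 = 0
type [0+:2] = (word>>0) & 0x3 = 2  ←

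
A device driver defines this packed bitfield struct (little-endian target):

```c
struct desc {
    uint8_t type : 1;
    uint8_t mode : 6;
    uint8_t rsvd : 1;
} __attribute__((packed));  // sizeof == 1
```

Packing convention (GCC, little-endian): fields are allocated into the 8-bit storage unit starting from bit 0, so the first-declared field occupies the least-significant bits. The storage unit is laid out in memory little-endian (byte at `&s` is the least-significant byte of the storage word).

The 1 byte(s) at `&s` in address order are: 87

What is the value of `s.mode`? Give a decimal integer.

3

[0]=0x87 (little-endian) → word 0x87
type [0+:1] = (word>>0) & 0x1 = 1
mode [1+:6] = (word>>1) & 0x3f = 3  ←
rsvd [7+:1] = (word>>7) & 0x1 = 1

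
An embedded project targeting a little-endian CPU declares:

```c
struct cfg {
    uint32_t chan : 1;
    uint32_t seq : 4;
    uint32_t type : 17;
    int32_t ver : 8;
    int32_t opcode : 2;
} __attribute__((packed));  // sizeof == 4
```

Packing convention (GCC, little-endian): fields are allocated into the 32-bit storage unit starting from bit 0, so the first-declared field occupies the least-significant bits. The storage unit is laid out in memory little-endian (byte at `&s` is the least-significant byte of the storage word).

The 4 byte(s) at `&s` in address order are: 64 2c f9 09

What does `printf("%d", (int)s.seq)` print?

[0]=0x64 [1]=0x2c [2]=0xf9 [3]=0x09 (little-endian) → word 0x09f92c64
chan [0+:1] = (word>>0) & 0x1 = 0
seq [1+:4] = (word>>1) & 0xf = 2  ←
type [5+:17] = (word>>5) & 0x1ffff = 117091
ver [22+:8] = (word>>22) & 0xff = 39
opcode [30+:2] = (word>>30) & 0x3 = 0

2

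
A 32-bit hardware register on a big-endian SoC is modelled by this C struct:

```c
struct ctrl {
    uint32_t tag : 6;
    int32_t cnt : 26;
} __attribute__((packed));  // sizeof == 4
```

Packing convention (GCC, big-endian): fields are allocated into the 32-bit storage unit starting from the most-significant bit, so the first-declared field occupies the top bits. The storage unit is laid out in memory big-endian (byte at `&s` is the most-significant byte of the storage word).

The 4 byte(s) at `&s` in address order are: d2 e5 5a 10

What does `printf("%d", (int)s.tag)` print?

[0]=0xd2 [1]=0xe5 [2]=0x5a [3]=0x10 (big-endian) → word 0xd2e55a10
tag [26+:6] = (word>>26) & 0x3f = 52  ←
cnt [0+:26] = (word>>0) & 0x3ffffff = 48585232

52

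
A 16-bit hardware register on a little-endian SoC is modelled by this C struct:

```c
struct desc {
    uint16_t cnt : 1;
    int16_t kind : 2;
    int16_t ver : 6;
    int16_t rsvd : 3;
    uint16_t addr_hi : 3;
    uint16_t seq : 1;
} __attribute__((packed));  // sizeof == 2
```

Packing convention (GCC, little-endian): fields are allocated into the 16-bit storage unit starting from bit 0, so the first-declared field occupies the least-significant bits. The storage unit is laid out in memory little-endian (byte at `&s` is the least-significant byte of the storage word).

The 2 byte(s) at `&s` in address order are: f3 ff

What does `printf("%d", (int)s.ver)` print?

[0]=0xf3 [1]=0xff (little-endian) → word 0xfff3
cnt:1 @ bit 0 → (0xfff3>>0)&0x1 = 0x1
kind:2 @ bit 1 → (0xfff3>>1)&0x3 = 0x1
ver:6 @ bit 3 → (0xfff3>>3)&0x3f = 0x3e  ←
rsvd:3 @ bit 9 → (0xfff3>>9)&0x7 = 0x7
addr_hi:3 @ bit 12 → (0xfff3>>12)&0x7 = 0x7
seq:1 @ bit 15 → (0xfff3>>15)&0x1 = 0x1
ver signed 6b, MSB=1: 62 - 64 = -2

-2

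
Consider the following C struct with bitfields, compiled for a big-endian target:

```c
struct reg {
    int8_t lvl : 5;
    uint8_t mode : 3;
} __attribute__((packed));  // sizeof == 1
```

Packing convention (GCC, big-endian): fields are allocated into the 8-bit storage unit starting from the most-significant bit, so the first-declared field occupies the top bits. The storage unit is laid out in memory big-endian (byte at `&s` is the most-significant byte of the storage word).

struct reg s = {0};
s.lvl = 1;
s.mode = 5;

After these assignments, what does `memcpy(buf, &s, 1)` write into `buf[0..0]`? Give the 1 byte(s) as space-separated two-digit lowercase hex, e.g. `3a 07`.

lvl (5b) val=1 bits=0x1 at bit 3: 0x08
mode (3b) val=5 bits=0x5 at bit 0: 0x0d
word = 0x0d → big-endian bytes:
  [0]=0x0d

0d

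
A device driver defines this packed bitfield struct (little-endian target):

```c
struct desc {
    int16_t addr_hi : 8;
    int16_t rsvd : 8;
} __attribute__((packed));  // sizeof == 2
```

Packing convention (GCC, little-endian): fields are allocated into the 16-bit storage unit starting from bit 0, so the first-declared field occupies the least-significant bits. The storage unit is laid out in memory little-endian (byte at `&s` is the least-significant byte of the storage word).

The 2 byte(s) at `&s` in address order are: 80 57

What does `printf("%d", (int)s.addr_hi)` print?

[0]=0x80 [1]=0x57 (little-endian) → word 0x5780
addr_hi:8 @ bit 0 → (0x5780>>0)&0xff = 0x80  ←
rsvd:8 @ bit 8 → (0x5780>>8)&0xff = 0x57
addr_hi signed 8b, MSB=1: 128 - 256 = -128

-128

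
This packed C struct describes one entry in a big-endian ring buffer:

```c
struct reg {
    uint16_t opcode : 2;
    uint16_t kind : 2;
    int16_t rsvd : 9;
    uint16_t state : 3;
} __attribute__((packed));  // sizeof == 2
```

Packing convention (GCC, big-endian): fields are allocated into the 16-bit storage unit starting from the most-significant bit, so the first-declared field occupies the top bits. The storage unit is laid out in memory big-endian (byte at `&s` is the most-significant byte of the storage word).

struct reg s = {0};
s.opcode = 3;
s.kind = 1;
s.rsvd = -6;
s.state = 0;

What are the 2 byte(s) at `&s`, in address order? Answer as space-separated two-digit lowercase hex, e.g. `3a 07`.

df d0

opcode:2 = 3 → 0x3 << 14 → word 0xc000
kind:2 = 1 → 0x1 << 12 → word 0xd000
rsvd:9 = -6 → 0x1fa << 3 → word 0xdfd0
state:3 = 0 → 0x0 << 0 → word 0xdfd0
word = 0xdfd0 → big-endian bytes:
  [0]=0xdf  [1]=0xd0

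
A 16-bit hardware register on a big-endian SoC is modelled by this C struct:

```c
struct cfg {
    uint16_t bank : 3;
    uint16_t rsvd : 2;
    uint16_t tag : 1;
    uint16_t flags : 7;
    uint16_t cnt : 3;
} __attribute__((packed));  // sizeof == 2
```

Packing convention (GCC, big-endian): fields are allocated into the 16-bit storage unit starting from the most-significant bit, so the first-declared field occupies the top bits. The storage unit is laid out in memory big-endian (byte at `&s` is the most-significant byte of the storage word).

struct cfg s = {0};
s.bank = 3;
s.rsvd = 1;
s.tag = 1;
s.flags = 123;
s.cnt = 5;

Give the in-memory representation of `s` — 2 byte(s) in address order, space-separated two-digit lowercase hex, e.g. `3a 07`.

6f dd

bank (3b) val=3 bits=0x3 at bit 13: 0x6000
rsvd (2b) val=1 bits=0x1 at bit 11: 0x6800
tag (1b) val=1 bits=0x1 at bit 10: 0x6c00
flags (7b) val=123 bits=0x7b at bit 3: 0x6fd8
cnt (3b) val=5 bits=0x5 at bit 0: 0x6fdd
word = 0x6fdd → big-endian bytes:
  [0]=0x6f  [1]=0xdd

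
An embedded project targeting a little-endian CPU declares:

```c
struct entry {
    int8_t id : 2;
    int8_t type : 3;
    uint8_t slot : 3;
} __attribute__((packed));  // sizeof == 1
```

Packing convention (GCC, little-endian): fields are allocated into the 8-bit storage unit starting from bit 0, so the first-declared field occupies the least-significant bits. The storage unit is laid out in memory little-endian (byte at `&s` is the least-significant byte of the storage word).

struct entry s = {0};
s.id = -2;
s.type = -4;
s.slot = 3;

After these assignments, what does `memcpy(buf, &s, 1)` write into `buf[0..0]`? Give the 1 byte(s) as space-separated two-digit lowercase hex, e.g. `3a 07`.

72

id:2 = -2 → 0x2 << 0 → word 0x02
type:3 = -4 → 0x4 << 2 → word 0x12
slot:3 = 3 → 0x3 << 5 → word 0x72
word = 0x72 → little-endian bytes:
  [0]=0x72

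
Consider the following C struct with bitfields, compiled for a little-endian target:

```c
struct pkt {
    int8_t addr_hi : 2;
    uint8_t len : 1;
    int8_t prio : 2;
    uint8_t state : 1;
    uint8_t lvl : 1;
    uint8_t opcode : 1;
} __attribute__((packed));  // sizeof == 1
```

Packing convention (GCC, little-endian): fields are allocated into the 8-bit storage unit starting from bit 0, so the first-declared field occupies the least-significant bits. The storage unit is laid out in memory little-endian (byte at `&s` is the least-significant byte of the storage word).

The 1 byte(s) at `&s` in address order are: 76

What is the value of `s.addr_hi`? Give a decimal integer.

[0]=0x76 (little-endian) → word 0x76
addr_hi [0+:2] = (word>>0) & 0x3 = 2  ←
len [2+:1] = (word>>2) & 0x1 = 1
prio [3+:2] = (word>>3) & 0x3 = 2
state [5+:1] = (word>>5) & 0x1 = 1
lvl [6+:1] = (word>>6) & 0x1 = 1
opcode [7+:1] = (word>>7) & 0x1 = 0
addr_hi signed 2b, MSB=1: 2 - 4 = -2

-2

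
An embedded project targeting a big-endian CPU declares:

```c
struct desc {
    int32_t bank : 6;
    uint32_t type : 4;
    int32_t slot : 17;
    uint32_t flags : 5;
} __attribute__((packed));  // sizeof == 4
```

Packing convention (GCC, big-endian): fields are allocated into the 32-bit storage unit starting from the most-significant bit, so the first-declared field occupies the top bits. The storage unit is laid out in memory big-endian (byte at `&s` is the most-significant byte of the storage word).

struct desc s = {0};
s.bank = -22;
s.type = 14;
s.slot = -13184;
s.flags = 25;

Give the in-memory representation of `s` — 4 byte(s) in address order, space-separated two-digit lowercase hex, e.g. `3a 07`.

[26+:6] bank=-22 & 0x3f = 0x2a; word=0xa8000000
[22+:4] type=14 & 0xf = 0xe; word=0xab800000
[5+:17] slot=-13184 & 0x1ffff = 0x1cc80; word=0xabb99000
[0+:5] flags=25 & 0x1f = 0x19; word=0xabb99019
word = 0xabb99019 → big-endian bytes:
  [0]=0xab  [1]=0xb9  [2]=0x90  [3]=0x19

ab b9 90 19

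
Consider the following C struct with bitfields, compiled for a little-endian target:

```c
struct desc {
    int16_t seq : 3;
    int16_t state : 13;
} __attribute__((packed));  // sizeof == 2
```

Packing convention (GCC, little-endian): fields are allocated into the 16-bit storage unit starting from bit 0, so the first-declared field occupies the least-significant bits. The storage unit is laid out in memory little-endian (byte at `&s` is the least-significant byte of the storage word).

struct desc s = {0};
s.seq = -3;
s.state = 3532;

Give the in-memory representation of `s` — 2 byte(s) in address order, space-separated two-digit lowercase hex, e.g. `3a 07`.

seq:3 = -3 → 0x5 << 0 → word 0x0005
state:13 = 3532 → 0xdcc << 3 → word 0x6e65
word = 0x6e65 → little-endian bytes:
  [0]=0x65  [1]=0x6e

65 6e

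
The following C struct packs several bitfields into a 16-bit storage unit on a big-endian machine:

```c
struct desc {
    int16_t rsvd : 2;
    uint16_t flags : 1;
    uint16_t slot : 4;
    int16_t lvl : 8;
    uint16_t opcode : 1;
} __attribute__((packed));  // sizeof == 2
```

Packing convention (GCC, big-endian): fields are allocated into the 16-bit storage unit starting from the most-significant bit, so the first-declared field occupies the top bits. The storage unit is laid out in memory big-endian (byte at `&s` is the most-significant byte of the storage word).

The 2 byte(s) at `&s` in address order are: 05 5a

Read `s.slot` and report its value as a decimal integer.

[0]=0x05 [1]=0x5a (big-endian) → word 0x055a
rsvd:2 @ bit 14 → (0x055a>>14)&0x3 = 0x0
flags:1 @ bit 13 → (0x055a>>13)&0x1 = 0x0
slot:4 @ bit 9 → (0x055a>>9)&0xf = 0x2  ←
lvl:8 @ bit 1 → (0x055a>>1)&0xff = 0xad
opcode:1 @ bit 0 → (0x055a>>0)&0x1 = 0x0

2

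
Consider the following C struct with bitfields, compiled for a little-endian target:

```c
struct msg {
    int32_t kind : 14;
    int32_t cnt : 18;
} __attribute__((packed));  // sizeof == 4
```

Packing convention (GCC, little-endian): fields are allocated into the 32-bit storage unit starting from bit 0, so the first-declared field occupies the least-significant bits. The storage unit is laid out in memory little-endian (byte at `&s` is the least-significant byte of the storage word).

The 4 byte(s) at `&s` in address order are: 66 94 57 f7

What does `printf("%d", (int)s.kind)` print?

[0]=0x66 [1]=0x94 [2]=0x57 [3]=0xf7 (little-endian) → word 0xf7579466
kind [0+:14] = (word>>0) & 0x3fff = 5222  ←
cnt [14+:18] = (word>>14) & 0x3ffff = 253278
kind signed 14b, MSB=0: value = 5222

5222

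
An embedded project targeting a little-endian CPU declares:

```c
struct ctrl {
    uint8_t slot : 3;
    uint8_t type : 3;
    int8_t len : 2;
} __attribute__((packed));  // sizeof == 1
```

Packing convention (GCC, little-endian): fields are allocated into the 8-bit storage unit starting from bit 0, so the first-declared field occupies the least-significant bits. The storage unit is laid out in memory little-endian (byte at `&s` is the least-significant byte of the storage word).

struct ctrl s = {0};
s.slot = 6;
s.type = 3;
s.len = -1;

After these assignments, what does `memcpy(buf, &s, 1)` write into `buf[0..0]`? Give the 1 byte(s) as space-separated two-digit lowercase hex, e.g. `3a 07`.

slot:3 = 6 → 0x6 << 0 → word 0x06
type:3 = 3 → 0x3 << 3 → word 0x1e
len:2 = -1 → 0x3 << 6 → word 0xde
word = 0xde → little-endian bytes:
  [0]=0xde

de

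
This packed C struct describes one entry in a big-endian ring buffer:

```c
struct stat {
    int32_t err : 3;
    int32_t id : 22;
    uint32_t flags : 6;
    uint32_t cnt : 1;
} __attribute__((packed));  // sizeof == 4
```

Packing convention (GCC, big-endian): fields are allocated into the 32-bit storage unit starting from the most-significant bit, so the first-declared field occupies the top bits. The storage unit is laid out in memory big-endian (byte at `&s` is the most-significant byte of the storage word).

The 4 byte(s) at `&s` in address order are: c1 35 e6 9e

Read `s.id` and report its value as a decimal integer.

158669

[0]=0xc1 [1]=0x35 [2]=0xe6 [3]=0x9e (big-endian) → word 0xc135e69e
err [29+:3] = (word>>29) & 0x7 = 6
id [7+:22] = (word>>7) & 0x3fffff = 158669  ←
flags [1+:6] = (word>>1) & 0x3f = 15
cnt [0+:1] = (word>>0) & 0x1 = 0
id signed 22b, MSB=0: value = 158669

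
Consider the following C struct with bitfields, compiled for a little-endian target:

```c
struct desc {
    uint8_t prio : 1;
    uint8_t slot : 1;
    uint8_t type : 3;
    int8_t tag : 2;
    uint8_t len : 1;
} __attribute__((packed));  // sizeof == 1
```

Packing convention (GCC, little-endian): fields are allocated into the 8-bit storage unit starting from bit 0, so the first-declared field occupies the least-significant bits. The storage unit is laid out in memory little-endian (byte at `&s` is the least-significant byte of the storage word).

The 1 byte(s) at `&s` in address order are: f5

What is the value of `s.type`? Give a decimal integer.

[0]=0xf5 (little-endian) → word 0xf5
prio [0+:1] = (word>>0) & 0x1 = 1
slot [1+:1] = (word>>1) & 0x1 = 0
type [2+:3] = (word>>2) & 0x7 = 5  ←
tag [5+:2] = (word>>5) & 0x3 = 3
len [7+:1] = (word>>7) & 0x1 = 1

5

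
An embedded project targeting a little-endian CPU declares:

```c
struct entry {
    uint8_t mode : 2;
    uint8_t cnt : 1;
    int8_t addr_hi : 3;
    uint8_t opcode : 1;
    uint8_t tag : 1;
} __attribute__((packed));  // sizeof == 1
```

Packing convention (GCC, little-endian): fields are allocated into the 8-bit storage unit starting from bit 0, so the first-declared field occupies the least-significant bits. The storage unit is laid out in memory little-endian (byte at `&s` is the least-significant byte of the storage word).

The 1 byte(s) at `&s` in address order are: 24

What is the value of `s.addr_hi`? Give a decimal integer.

[0]=0x24 (little-endian) → word 0x24
mode:2 @ bit 0 → (0x24>>0)&0x3 = 0x0
cnt:1 @ bit 2 → (0x24>>2)&0x1 = 0x1
addr_hi:3 @ bit 3 → (0x24>>3)&0x7 = 0x4  ←
opcode:1 @ bit 6 → (0x24>>6)&0x1 = 0x0
tag:1 @ bit 7 → (0x24>>7)&0x1 = 0x0
addr_hi signed 3b, MSB=1: 4 - 8 = -4

-4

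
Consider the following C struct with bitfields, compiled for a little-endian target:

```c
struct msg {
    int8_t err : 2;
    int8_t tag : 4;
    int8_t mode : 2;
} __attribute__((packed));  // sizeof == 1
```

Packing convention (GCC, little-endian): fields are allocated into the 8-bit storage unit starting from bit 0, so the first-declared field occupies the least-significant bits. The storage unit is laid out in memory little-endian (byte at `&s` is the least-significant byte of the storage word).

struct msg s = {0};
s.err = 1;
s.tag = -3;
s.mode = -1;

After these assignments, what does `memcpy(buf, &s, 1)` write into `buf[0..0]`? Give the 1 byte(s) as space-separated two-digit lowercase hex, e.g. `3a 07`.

[0+:2] err=1 & 0x3 = 0x1; word=0x01
[2+:4] tag=-3 & 0xf = 0xd; word=0x35
[6+:2] mode=-1 & 0x3 = 0x3; word=0xf5
word = 0xf5 → little-endian bytes:
  [0]=0xf5

f5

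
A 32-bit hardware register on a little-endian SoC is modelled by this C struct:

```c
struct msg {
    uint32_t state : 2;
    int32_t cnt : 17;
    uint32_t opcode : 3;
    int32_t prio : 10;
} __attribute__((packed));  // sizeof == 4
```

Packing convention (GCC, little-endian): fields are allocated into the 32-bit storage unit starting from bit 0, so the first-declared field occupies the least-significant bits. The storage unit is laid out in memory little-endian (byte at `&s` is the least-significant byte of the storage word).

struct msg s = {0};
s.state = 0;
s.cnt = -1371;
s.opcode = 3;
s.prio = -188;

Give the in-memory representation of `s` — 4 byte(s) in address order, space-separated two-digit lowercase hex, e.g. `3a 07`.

94 ea 1f d1

[0+:2] state=0 & 0x3 = 0x0; word=0x00000000
[2+:17] cnt=-1371 & 0x1ffff = 0x1faa5; word=0x0007ea94
[19+:3] opcode=3 & 0x7 = 0x3; word=0x001fea94
[22+:10] prio=-188 & 0x3ff = 0x344; word=0xd11fea94
word = 0xd11fea94 → little-endian bytes:
  [0]=0x94  [1]=0xea  [2]=0x1f  [3]=0xd1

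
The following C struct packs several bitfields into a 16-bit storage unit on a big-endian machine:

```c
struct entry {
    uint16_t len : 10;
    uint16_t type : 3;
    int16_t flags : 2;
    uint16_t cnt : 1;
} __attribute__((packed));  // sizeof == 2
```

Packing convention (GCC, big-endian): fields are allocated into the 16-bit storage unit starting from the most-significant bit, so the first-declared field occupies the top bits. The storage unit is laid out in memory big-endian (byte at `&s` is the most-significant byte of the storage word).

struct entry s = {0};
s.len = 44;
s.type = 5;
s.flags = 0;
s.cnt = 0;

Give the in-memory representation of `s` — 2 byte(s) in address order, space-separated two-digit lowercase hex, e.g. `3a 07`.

len:10 = 44 → 0x2c << 6 → word 0x0b00
type:3 = 5 → 0x5 << 3 → word 0x0b28
flags:2 = 0 → 0x0 << 1 → word 0x0b28
cnt:1 = 0 → 0x0 << 0 → word 0x0b28
word = 0x0b28 → big-endian bytes:
  [0]=0x0b  [1]=0x28

0b 28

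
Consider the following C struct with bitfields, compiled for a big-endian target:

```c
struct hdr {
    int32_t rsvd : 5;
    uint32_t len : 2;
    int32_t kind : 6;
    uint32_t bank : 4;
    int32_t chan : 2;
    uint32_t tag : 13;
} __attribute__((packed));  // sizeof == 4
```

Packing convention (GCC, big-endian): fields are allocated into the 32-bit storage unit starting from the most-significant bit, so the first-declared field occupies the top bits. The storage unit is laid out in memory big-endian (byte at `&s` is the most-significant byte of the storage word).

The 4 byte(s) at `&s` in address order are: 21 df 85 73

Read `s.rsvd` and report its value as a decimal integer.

[0]=0x21 [1]=0xdf [2]=0x85 [3]=0x73 (big-endian) → word 0x21df8573
rsvd [27+:5] = (word>>27) & 0x1f = 4  ←
len [25+:2] = (word>>25) & 0x3 = 0
kind [19+:6] = (word>>19) & 0x3f = 59
bank [15+:4] = (word>>15) & 0xf = 15
chan [13+:2] = (word>>13) & 0x3 = 0
tag [0+:13] = (word>>0) & 0x1fff = 1395
rsvd signed 5b, MSB=0: value = 4

4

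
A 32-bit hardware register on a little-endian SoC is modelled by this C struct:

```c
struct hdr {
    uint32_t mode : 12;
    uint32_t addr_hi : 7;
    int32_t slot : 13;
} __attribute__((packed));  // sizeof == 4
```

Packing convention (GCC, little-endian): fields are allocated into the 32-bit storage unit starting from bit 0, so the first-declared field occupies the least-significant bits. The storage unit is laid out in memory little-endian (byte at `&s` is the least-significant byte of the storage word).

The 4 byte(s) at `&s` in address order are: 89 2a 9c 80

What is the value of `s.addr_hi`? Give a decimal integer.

66

[0]=0x89 [1]=0x2a [2]=0x9c [3]=0x80 (little-endian) → word 0x809c2a89
mode [0+:12] = (word>>0) & 0xfff = 2697
addr_hi [12+:7] = (word>>12) & 0x7f = 66  ←
slot [19+:13] = (word>>19) & 0x1fff = 4115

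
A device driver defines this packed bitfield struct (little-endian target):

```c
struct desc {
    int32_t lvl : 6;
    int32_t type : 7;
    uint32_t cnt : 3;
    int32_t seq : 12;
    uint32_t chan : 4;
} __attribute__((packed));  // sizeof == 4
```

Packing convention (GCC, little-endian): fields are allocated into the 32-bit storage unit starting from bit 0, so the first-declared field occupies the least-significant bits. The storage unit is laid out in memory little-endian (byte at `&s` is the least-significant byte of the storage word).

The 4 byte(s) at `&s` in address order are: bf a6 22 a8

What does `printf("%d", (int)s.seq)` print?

[0]=0xbf [1]=0xa6 [2]=0x22 [3]=0xa8 (little-endian) → word 0xa822a6bf
lvl [0+:6] = (word>>0) & 0x3f = 63
type [6+:7] = (word>>6) & 0x7f = 26
cnt [13+:3] = (word>>13) & 0x7 = 5
seq [16+:12] = (word>>16) & 0xfff = 2082  ←
chan [28+:4] = (word>>28) & 0xf = 10
seq signed 12b, MSB=1: 2082 - 4096 = -2014

-2014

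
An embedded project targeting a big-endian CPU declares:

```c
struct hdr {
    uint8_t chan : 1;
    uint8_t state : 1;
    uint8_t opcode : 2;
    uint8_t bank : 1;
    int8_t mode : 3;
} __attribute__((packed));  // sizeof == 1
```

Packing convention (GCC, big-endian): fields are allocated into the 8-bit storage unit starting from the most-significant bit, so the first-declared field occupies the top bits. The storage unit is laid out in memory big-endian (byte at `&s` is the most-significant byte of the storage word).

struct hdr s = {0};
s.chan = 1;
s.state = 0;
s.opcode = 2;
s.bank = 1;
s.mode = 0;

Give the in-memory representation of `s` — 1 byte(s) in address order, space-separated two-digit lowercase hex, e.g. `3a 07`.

chan:1 = 1 → 0x1 << 7 → word 0x80
state:1 = 0 → 0x0 << 6 → word 0x80
opcode:2 = 2 → 0x2 << 4 → word 0xa0
bank:1 = 1 → 0x1 << 3 → word 0xa8
mode:3 = 0 → 0x0 << 0 → word 0xa8
word = 0xa8 → big-endian bytes:
  [0]=0xa8

a8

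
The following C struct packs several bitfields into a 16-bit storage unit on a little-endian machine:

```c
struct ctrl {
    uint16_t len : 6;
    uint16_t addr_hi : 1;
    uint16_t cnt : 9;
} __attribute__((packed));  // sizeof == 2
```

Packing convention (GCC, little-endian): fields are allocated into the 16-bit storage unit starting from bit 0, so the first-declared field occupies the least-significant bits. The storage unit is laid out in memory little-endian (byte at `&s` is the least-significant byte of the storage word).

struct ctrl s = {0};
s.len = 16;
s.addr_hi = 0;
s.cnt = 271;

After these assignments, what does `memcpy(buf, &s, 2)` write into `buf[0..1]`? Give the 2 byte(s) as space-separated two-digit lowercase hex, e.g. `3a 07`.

90 87

[0+:6] len=16 & 0x3f = 0x10; word=0x0010
[6+:1] addr_hi=0 & 0x1 = 0x0; word=0x0010
[7+:9] cnt=271 & 0x1ff = 0x10f; word=0x8790
word = 0x8790 → little-endian bytes:
  [0]=0x90  [1]=0x87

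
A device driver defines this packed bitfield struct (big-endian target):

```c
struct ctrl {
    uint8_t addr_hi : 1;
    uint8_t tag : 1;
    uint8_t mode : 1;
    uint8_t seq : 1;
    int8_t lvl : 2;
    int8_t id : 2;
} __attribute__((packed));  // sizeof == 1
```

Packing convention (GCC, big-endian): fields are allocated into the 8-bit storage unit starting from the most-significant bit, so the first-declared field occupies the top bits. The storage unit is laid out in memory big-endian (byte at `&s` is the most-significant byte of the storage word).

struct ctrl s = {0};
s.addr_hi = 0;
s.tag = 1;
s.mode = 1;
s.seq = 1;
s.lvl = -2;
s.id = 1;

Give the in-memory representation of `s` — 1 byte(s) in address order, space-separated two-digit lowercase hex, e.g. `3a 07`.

[7+:1] addr_hi=0 & 0x1 = 0x0; word=0x00
[6+:1] tag=1 & 0x1 = 0x1; word=0x40
[5+:1] mode=1 & 0x1 = 0x1; word=0x60
[4+:1] seq=1 & 0x1 = 0x1; word=0x70
[2+:2] lvl=-2 & 0x3 = 0x2; word=0x78
[0+:2] id=1 & 0x3 = 0x1; word=0x79
word = 0x79 → big-endian bytes:
  [0]=0x79

79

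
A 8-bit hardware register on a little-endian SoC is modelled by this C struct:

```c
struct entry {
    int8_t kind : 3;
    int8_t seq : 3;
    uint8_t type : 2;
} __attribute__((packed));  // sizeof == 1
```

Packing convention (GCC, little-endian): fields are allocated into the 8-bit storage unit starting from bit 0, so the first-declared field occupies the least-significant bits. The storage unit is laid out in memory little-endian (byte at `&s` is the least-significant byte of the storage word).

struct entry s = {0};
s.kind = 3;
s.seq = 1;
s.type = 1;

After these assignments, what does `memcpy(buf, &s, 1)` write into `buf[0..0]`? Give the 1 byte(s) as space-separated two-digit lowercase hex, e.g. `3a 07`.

4b

kind (3b) val=3 bits=0x3 at bit 0: 0x03
seq (3b) val=1 bits=0x1 at bit 3: 0x0b
type (2b) val=1 bits=0x1 at bit 6: 0x4b
word = 0x4b → little-endian bytes:
  [0]=0x4b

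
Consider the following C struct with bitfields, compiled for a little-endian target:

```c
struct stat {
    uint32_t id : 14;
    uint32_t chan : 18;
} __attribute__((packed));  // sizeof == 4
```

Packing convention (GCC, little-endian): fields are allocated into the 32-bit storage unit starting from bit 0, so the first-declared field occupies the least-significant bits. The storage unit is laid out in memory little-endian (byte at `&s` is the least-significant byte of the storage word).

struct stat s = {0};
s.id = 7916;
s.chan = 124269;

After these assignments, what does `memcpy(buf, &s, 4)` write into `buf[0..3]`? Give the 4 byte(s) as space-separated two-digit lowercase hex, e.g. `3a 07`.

ec 5e 5b 79

[0+:14] id=7916 & 0x3fff = 0x1eec; word=0x00001eec
[14+:18] chan=124269 & 0x3ffff = 0x1e56d; word=0x795b5eec
word = 0x795b5eec → little-endian bytes:
  [0]=0xec  [1]=0x5e  [2]=0x5b  [3]=0x79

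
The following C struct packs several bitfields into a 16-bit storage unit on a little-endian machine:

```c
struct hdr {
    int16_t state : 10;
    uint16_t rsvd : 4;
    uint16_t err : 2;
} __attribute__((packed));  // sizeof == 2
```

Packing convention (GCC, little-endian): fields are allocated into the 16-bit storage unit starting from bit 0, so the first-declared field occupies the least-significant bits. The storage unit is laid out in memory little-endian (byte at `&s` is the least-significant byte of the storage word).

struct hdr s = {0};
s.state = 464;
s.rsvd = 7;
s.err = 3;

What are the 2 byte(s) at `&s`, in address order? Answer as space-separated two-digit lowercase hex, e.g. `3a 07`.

d0 dd

[0+:10] state=464 & 0x3ff = 0x1d0; word=0x01d0
[10+:4] rsvd=7 & 0xf = 0x7; word=0x1dd0
[14+:2] err=3 & 0x3 = 0x3; word=0xddd0
word = 0xddd0 → little-endian bytes:
  [0]=0xd0  [1]=0xdd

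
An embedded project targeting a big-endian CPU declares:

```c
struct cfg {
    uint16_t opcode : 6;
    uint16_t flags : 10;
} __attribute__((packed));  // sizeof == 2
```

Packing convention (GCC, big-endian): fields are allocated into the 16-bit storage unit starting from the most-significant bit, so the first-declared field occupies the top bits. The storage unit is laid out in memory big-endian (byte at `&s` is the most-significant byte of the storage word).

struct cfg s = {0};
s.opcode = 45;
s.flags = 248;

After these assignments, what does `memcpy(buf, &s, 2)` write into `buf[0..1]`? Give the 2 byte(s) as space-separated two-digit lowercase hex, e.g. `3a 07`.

opcode:6 = 45 → 0x2d << 10 → word 0xb400
flags:10 = 248 → 0xf8 << 0 → word 0xb4f8
word = 0xb4f8 → big-endian bytes:
  [0]=0xb4  [1]=0xf8

b4 f8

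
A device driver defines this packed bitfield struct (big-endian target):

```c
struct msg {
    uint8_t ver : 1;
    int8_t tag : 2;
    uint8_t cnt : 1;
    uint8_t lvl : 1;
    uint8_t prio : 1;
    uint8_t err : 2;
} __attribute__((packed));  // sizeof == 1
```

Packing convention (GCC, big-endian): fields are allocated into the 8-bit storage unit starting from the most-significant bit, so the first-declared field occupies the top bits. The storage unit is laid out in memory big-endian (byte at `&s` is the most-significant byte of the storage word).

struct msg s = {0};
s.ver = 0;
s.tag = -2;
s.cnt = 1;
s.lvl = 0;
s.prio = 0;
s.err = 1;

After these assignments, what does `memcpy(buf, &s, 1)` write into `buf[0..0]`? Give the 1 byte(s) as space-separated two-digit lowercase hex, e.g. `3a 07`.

ver (1b) val=0 bits=0x0 at bit 7: 0x00
tag (2b) val=-2 bits=0x2 at bit 5: 0x40
cnt (1b) val=1 bits=0x1 at bit 4: 0x50
lvl (1b) val=0 bits=0x0 at bit 3: 0x50
prio (1b) val=0 bits=0x0 at bit 2: 0x50
err (2b) val=1 bits=0x1 at bit 0: 0x51
word = 0x51 → big-endian bytes:
  [0]=0x51

51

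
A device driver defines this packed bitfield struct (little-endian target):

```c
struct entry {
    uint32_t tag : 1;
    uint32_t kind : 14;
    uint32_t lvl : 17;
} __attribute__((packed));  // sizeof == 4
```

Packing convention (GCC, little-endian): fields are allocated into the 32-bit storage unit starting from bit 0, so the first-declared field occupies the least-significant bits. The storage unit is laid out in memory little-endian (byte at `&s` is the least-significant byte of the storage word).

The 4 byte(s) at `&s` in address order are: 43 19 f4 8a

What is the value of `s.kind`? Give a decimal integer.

[0]=0x43 [1]=0x19 [2]=0xf4 [3]=0x8a (little-endian) → word 0x8af41943
tag:1 @ bit 0 → (0x8af41943>>0)&0x1 = 0x1
kind:14 @ bit 1 → (0x8af41943>>1)&0x3fff = 0xca1  ←
lvl:17 @ bit 15 → (0x8af41943>>15)&0x1ffff = 0x115e8

3233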